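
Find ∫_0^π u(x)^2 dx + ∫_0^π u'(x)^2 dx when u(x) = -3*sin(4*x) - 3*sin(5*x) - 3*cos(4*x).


||u||_{H^1(0,π)}^2 = 340 + 270*π

u'(x) = 12*sin(4*x) - 12*cos(4*x) - 15*cos(5*x).
Expand u² and (u')² and integrate term by term on (0, π), using: for integers n ≥ 1, ∫_0^π sin²(nx) dx = ∫_0^π cos²(nx) dx = π/2; for n ≠ n', ∫_0^π sin(nx)sin(n'x) dx = ∫_0^π cos(nx)cos(n'x) dx = 0; and by product-to-sum, ∫_0^π sin(nx)cos(n'x) dx = ½∫_0^π [sin((n+n')x) + sin((n−n')x)] dx, which is 0 when n+n' is even and 2n/(n²−n'²) when n+n' is odd (it need not vanish on (0, π)).
  u² squared terms: (-3)²·∫cos(4x)² dx = 9·π/2 = 9*π/2;  (-3)²·∫sin(4x)² dx = 9·π/2 = 9*π/2;  (-3)²·∫sin(5x)² dx = 9·π/2 = 9*π/2.
  u² cross terms: 2·(-3)·(-3)·∫cos(4x)·sin(4x) dx = 18·(0) = 0;  2·(-3)·(-3)·∫cos(4x)·sin(5x) dx = 18·(10/9) = 20;  2·(-3)·(-3)·∫sin(4x)·sin(5x) dx = 18·(0) = 0.
  So ∫_0^π u² dx = 9*π/2 + 9*π/2 + 9*π/2 + 0 + 20 + 0 = 20 + 27*π/2.
  (u')² squared terms: (-15)²·∫cos(5x)² dx = 225·π/2 = 225*π/2;  (-12)²·∫cos(4x)² dx = 144·π/2 = 72*π;  (12)²·∫sin(4x)² dx = 144·π/2 = 72*π.
  (u')² cross terms: 2·(-15)·(-12)·∫cos(5x)·cos(4x) dx = 360·(0) = 0;  2·(-15)·(12)·∫cos(5x)·sin(4x) dx = -360·(-8/9) = 320;  2·(-12)·(12)·∫cos(4x)·sin(4x) dx = -288·(0) = 0.
  So ∫_0^π (u')² dx = 225*π/2 + 72*π + 72*π + 0 + 320 + 0 = 320 + 513*π/2.
||u||_{H^1}^2 = (20 + 27*π/2) + (320 + 513*π/2) = 340 + 270*π.


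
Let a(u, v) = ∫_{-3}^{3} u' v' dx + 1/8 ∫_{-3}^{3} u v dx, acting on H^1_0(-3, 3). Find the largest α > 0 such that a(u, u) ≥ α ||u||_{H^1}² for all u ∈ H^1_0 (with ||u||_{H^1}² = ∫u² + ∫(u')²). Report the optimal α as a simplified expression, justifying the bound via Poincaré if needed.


α = (9/2 + π^2)/(π^2 + 36)

Coercivity of a(·,·) on H^1_0(-3, 3) means a(u, u) ≥ α ||u||_{H^1}² for every u ∈ H^1_0.
The interval has length L = 6, and Poincaré/coercivity depend only on L. Here a(u, u) = ∫(u')² + (1/8)·∫u².
Here 0 < c = 1/8 < 1. The condition a(u,u) ≥ α||u||_{H^1}² reads (1−α)∫(u')² ≥ (α−c)∫u². Any admissible α is ≤ 1 (rapidly oscillating u have ∫u²/∫(u')² → 0), and α = 1 would force 0 ≥ (1−c)∫u², impossible since c < 1; so 1−α > 0. By the sharp Poincaré inequality on H^1_0 of an interval of length L, ∫(u')² ≥ (π/L)²∫u² with equality for the first sine mode sin(π(x−x₀)/L) (x₀ the left endpoint), so the inequality holds for all u iff (1−α)(π/L)² ≥ α − c, i.e. α ≤ ((π/L)² + c)/((π/L)² + 1) = (1 + c(L/π)²)/(1 + (L/π)²). With (π/L)² = π^2/36 and c = 1/8, the largest admissible constant is α = ((π/L)² + c)/((π/L)² + 1).
Simplifying, α = (9/2 + π^2)/(π^2 + 36).


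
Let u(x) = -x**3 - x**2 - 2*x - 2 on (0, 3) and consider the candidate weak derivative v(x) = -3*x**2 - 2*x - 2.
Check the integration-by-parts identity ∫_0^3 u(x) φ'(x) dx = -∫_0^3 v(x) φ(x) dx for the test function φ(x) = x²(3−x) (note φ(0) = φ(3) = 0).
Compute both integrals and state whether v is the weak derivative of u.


LHS = 1107/10, RHS = 1107/10. Yes, v = u' weakly.

u(x) = -x**3 - x**2 - 2*x - 2, classical derivative u'(x) = -3*x**2 - 2*x - 2.
φ(x) = x²(3−x), so φ'(x) = 3*x*(2 - x).
Note φ(0) = φ(3) = 0, so the boundary term u·φ vanishes.
LHS = ∫_0^3 u(x) φ'(x) dx = ∫_0^3 (3*x^5 - 3*x^4 - 6*x^2 - 12*x) dx. Term by term:
  ∫_0^3 3*x^5 dx = 729/2;  ∫_0^3 -3*x^4 dx = -729/5;  ∫_0^3 -6*x^2 dx = -54;
  ∫_0^3 -12*x dx = -54.
Sum: 729/2 − 729/5 − 54 − 54 = 1107/10.
So LHS = 1107/10.
∫_0^3 v(x) φ(x) dx = ∫_0^3 (3*x^5 - 7*x^4 - 4*x^3 - 6*x^2) dx. Term by term:
  ∫_0^3 3*x^5 dx = 729/2;  ∫_0^3 -7*x^4 dx = -1701/5;  ∫_0^3 -4*x^3 dx = -81;
  ∫_0^3 -6*x^2 dx = -54.
Sum: 729/2 − 1701/5 − 81 − 54 = -1107/10.
So RHS = -∫_0^3 v(x) φ(x) dx = 1107/10.
LHS = RHS, so the identity holds for this test φ.
Moreover u is smooth here and v(x) = u'(x) = -3*x**2 - 2*x - 2 pointwise, so the identity holds for every test function. Hence v is the weak derivative of u.


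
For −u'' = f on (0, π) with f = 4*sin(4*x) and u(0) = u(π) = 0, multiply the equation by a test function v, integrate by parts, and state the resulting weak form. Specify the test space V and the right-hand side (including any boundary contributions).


V = H^1_0(0, π) (so v(0) = v(π) = 0); weak form: ∫_0^π u'v' dx = ∫_0^π (4*sin(4*x)) v dx for all v ∈ V.

Multiply both sides by a test function v and integrate from 0 to π:
  ∫_0^π −u''(x) v(x) dx = ∫_0^π f(x) v(x) dx.
Integrate the LHS by parts once:
  ∫_0^π −u'' v dx = −[u'(x) v(x)]_0^π + ∫_0^π u'(x) v'(x) dx.
Thus ∫_0^π u'(x) v'(x) dx = ∫_0^π f(x) v(x) dx + [u'(x) v(x)]_0^π.
Choose V so that boundary terms are either known or forced to vanish.
u is Dirichlet: u(0) = u(π) = 0. Let V = H^1_0(0, π); then v(0) = v(π) = 0, and [u' v]_0^π = 0.
Weak formulation: find u (satisfying any essential BC) such that ∫_0^π u'(x) v'(x) dx = ∫_0^π f v dx for all v ∈ V.
Substituting f(x) = 4*sin(4*x), the right-hand side is ∫_0^π (4*sin(4*x)) v dx.


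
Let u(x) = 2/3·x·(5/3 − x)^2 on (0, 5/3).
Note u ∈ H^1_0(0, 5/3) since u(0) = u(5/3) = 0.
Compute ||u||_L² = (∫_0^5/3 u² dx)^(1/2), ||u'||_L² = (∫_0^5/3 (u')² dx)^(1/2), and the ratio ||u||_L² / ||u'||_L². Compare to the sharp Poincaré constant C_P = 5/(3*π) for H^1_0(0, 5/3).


||u||_L² / ||u'||_L² = 5*sqrt(14)/42 < C_P = 5/(3*π).

u(x) = 2/3·x·(5/3 − x)^2, so u'(x) = 2*x^2 - 40*x/9 + 50/27.
u(x) = 2/3·x·(5/3 − x)^2 vanishes at x = 0 and x = 5/3, so u ∈ H^1_0(0, 5/3). Differentiate via the product rule and integrate the resulting polynomials term by term.
  ∫_0^5/3 u² dx = ∫_0^5/3 (4*x^6/9 - 80*x^5/27 + 200*x^4/27 - 2000*x^3/243 + 2500*x^2/729) dx. Term by term:
    ∫_0^5/3 4*x^6/9 dx = 312500/137781;  ∫_0^5/3 -80*x^5/27 dx = -625000/59049;  ∫_0^5/3 200*x^4/27 dx = 125000/6561;
    ∫_0^5/3 -2000*x^3/243 dx = -312500/19683;  ∫_0^5/3 2500*x^2/729 dx = 312500/59049.
  Sum: 312500/137781 − 625000/59049 + 125000/6561 − 312500/19683 + 312500/59049 = 62500/413343.
  ∫_0^5/3 (u')² dx = ∫_0^5/3 (4*x^4 - 160*x^3/9 + 2200*x^2/81 - 4000*x/243 + 2500/729) dx. Term by term:
    ∫_0^5/3 4*x^4 dx = 2500/243;  ∫_0^5/3 -160*x^3/9 dx = -25000/729;  ∫_0^5/3 2200*x^2/81 dx = 275000/6561;
    ∫_0^5/3 -4000*x/243 dx = -50000/2187;  ∫_0^5/3 2500/729 dx = 12500/2187.
  Sum: 2500/243 − 25000/729 + 275000/6561 − 50000/2187 + 12500/2187 = 5000/6561.
∫_0^5/3 u² dx = 62500/413343, so ||u||_L² = 250*sqrt(7)/1701.
∫_0^5/3 (u')² dx = 5000/6561, so ||u'||_L² = 50*sqrt(2)/81.
Ratio ||u||_L² / ||u'||_L² = 5*sqrt(14)/42.
Sharp Poincaré constant on H^1_0(0, 5/3) is C_P = L/π = 5/(3*π), achieved by sin(3*π/5·x).
A polynomial bump cannot attain the sharp Poincaré constant (only the first sine eigenfunction does), so the ratio is strictly less than C_P, consistent with ||u||_L² ≤ C_P ||u'||_L².


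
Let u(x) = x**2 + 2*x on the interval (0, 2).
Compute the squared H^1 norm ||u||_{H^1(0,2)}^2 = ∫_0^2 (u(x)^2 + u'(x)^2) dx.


||u||_{H^1}^2 = 1016/15

The H^1 norm (squared) on an interval (0, L) is
  ||u||_{H^1}^2 = ∫_0^L u(x)^2 dx + ∫_0^L u'(x)^2 dx.
Compute u'(x) = 2*x + 2.
Then u(x)^2 = x**4 + 4*x**3 + 4*x**2 and u'(x)^2 = 4*x**2 + 8*x + 4.
Integrate each monomial from 0 to 2 using ∫_0^2 c·x^n dx = c·2^(n+1)/(n+1):
  ∫_0^2 u(x)^2 dx = ∫_0^2 (x^4 + 4*x^3 + 4*x^2) dx. Term by term:
    ∫_0^2 x^4 dx = 32/5;  ∫_0^2 4*x^3 dx = 16;  ∫_0^2 4*x^2 dx = 32/3.
  Sum: 32/5 + 16 + 32/3 = 496/15.
  ∫_0^2 u'(x)^2 dx = ∫_0^2 (4*x^2 + 8*x + 4) dx. Term by term:
    ∫_0^2 4*x^2 dx = 32/3;  ∫_0^2 8*x dx = 16;  ∫_0^2 4 dx = 8.
  Sum: 32/3 + 16 + 8 = 104/3.
Adding: ||u||_{H^1}^2 = 496/15 + 104/3 = 1016/15.


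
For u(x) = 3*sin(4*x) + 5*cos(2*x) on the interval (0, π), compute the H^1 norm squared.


||u||_{H^1(0,π)}^2 = 139*π

u'(x) = -10*sin(2*x) + 12*cos(4*x).
Expand u² and (u')² and integrate term by term on (0, π), using: for integers n ≥ 1, ∫_0^π sin²(nx) dx = ∫_0^π cos²(nx) dx = π/2; for n ≠ n', ∫_0^π sin(nx)sin(n'x) dx = ∫_0^π cos(nx)cos(n'x) dx = 0; and by product-to-sum, ∫_0^π sin(nx)cos(n'x) dx = ½∫_0^π [sin((n+n')x) + sin((n−n')x)] dx, which is 0 when n+n' is even and 2n/(n²−n'²) when n+n' is odd (it need not vanish on (0, π)).
  u² squared terms: (3)²·∫sin(4x)² dx = 9·π/2 = 9*π/2;  (5)²·∫cos(2x)² dx = 25·π/2 = 25*π/2.
  u² cross terms: 2·(3)·(5)·∫sin(4x)·cos(2x) dx = 30·(0) = 0.
  So ∫_0^π u² dx = 9*π/2 + 25*π/2 + 0 = 17*π.
  (u')² squared terms: (-10)²·∫sin(2x)² dx = 100·π/2 = 50*π;  (12)²·∫cos(4x)² dx = 144·π/2 = 72*π.
  (u')² cross terms: 2·(-10)·(12)·∫sin(2x)·cos(4x) dx = -240·(0) = 0.
  So ∫_0^π (u')² dx = 50*π + 72*π + 0 = 122*π.
||u||_{H^1}^2 = (17*π) + (122*π) = 139*π.


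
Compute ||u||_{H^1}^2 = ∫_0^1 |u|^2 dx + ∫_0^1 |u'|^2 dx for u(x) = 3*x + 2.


||u||_{H^1}^2 = 22

The H^1 norm (squared) on an interval (0, L) is
  ||u||_{H^1}^2 = ∫_0^L u(x)^2 dx + ∫_0^L u'(x)^2 dx.
Compute u'(x) = 3.
Then u(x)^2 = 9*x**2 + 12*x + 4 and u'(x)^2 = 9.
Integrate each monomial from 0 to 1 using ∫_0^1 c·x^n dx = c·1^(n+1)/(n+1):
  ∫_0^1 u(x)^2 dx = ∫_0^1 (9*x^2 + 12*x + 4) dx. Term by term:
    ∫_0^1 9*x^2 dx = 3;  ∫_0^1 12*x dx = 6;  ∫_0^1 4 dx = 4.
  Sum: 3 + 6 + 4 = 13.
  ∫_0^1 u'(x)^2 dx = ∫_0^1 (9) dx. Term by term:
    ∫_0^1 9 dx = 9.
Adding: ||u||_{H^1}^2 = 13 + 9 = 22.


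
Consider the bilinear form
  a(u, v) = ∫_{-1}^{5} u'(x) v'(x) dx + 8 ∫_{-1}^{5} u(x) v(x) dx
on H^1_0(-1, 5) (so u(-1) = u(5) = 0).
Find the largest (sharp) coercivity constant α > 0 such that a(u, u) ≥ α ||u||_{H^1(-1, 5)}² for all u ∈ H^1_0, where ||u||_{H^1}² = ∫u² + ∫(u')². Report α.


α = 1

Coercivity of a(·,·) on H^1_0(-1, 5) means a(u, u) ≥ α ||u||_{H^1}² for every u ∈ H^1_0.
The interval has length L = 6, and Poincaré/coercivity depend only on L. Here a(u, u) = ∫(u')² + (8)·∫u².
Here c = 8 ≥ 1, so a(u,u) = ∫(u')² + c∫u² ≥ ∫(u')² + ∫u² = ||u||_{H^1}², i.e. α = 1 works. No larger α is possible: a(u,u) ≥ α||u||_{H^1}² means (1−α)∫(u')² ≥ (α−c)∫u², and for the modes u_n = sin(nπ(x−x₀)/L) (x₀ the left endpoint) one has ∫u_n²/∫(u_n')² = (L/(nπ))² → 0, so a(u_n,u_n)/||u_n||_{H^1}² → 1. Hence the optimal constant is α = 1.
Therefore α = 1.


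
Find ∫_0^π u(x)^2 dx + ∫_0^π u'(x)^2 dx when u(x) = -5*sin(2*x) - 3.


||u||_{H^1(0,π)}^2 = 143*π/2

u'(x) = -10*cos(2*x).
Expand u² and (u')² and integrate term by term on (0, π), using: for integers n ≥ 1, ∫_0^π sin²(nx) dx = ∫_0^π cos²(nx) dx = π/2; for n ≠ n', ∫_0^π sin(nx)sin(n'x) dx = ∫_0^π cos(nx)cos(n'x) dx = 0; and by product-to-sum, ∫_0^π sin(nx)cos(n'x) dx = ½∫_0^π [sin((n+n')x) + sin((n−n')x)] dx, which is 0 when n+n' is even and 2n/(n²−n'²) when n+n' is odd (it need not vanish on (0, π)). For the constant mode: ∫_0^π 1 dx = π, ∫_0^π cos(nx) dx = 0, ∫_0^π sin(nx) dx = (1−(−1)^n)/n.
  u² squared terms: (-3)²·∫1 dx = 9·π = 9*π;  (-5)²·∫sin(2x)² dx = 25·π/2 = 25*π/2.
  u² cross terms: 2·(-3)·(-5)·∫1·sin(2x) dx = 30·(0) = 0.
  So ∫_0^π u² dx = 9*π + 25*π/2 + 0 = 43*π/2.
  (u')² squared terms: (-10)²·∫cos(2x)² dx = 100·π/2 = 50*π.
  So ∫_0^π (u')² dx = 50*π.
||u||_{H^1}^2 = (43*π/2) + (50*π) = 143*π/2.


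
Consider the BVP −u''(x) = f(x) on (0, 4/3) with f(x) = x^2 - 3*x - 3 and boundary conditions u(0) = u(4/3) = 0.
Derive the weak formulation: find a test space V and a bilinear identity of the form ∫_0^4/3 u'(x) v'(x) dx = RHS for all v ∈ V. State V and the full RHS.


V = H^1_0(0, 4/3) (so v(0) = v(4/3) = 0); weak form: ∫_0^4/3 u'v' dx = ∫_0^4/3 (x^2 - 3*x - 3) v dx for all v ∈ V.

Multiply both sides by a test function v and integrate from 0 to 4/3:
  ∫_0^4/3 −u''(x) v(x) dx = ∫_0^4/3 f(x) v(x) dx.
Integrate the LHS by parts once:
  ∫_0^4/3 −u'' v dx = −[u'(x) v(x)]_0^4/3 + ∫_0^4/3 u'(x) v'(x) dx.
Thus ∫_0^4/3 u'(x) v'(x) dx = ∫_0^4/3 f(x) v(x) dx + [u'(x) v(x)]_0^4/3.
Choose V so that boundary terms are either known or forced to vanish.
u is Dirichlet: u(0) = u(4/3) = 0. Let V = H^1_0(0, 4/3); then v(0) = v(4/3) = 0, and [u' v]_0^4/3 = 0.
Weak formulation: find u (satisfying any essential BC) such that ∫_0^4/3 u'(x) v'(x) dx = ∫_0^4/3 f v dx for all v ∈ V.
Substituting f(x) = x^2 - 3*x - 3, the right-hand side is ∫_0^4/3 (x^2 - 3*x - 3) v dx.


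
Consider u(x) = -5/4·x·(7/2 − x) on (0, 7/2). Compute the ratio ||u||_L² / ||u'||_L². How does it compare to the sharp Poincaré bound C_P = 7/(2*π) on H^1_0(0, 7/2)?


||u||_L² / ||u'||_L² = 7*sqrt(10)/20 < C_P = 7/(2*π).

u(x) = -5/4·x·(7/2 − x), so u'(x) = 5*x/2 - 35/8.
u(x) = -5/4·x·(7/2 − x) vanishes at x = 0 and x = 7/2, so u ∈ H^1_0(0, 7/2). Differentiate via the product rule and integrate the resulting polynomials term by term.
  ∫_0^7/2 u² dx = ∫_0^7/2 (25*x^4/16 - 175*x^3/16 + 1225*x^2/64) dx. Term by term:
    ∫_0^7/2 25*x^4/16 dx = 84035/512;  ∫_0^7/2 -175*x^3/16 dx = -420175/1024;  ∫_0^7/2 1225*x^2/64 dx = 420175/1536.
  Sum: 84035/512 − 420175/1024 + 420175/1536 = 84035/3072.
  ∫_0^7/2 (u')² dx = ∫_0^7/2 (25*x^2/4 - 175*x/8 + 1225/64) dx. Term by term:
    ∫_0^7/2 25*x^2/4 dx = 8575/96;  ∫_0^7/2 -175*x/8 dx = -8575/64;  ∫_0^7/2 1225/64 dx = 8575/128.
  Sum: 8575/96 − 8575/64 + 8575/128 = 8575/384.
∫_0^7/2 u² dx = 84035/3072, so ||u||_L² = 49*sqrt(105)/96.
∫_0^7/2 (u')² dx = 8575/384, so ||u'||_L² = 35*sqrt(42)/48.
Ratio ||u||_L² / ||u'||_L² = 7*sqrt(10)/20.
Sharp Poincaré constant on H^1_0(0, 7/2) is C_P = L/π = 7/(2*π), achieved by sin(2*π/7·x).
A polynomial bump cannot attain the sharp Poincaré constant (only the first sine eigenfunction does), so the ratio is strictly less than C_P, consistent with ||u||_L² ≤ C_P ||u'||_L².


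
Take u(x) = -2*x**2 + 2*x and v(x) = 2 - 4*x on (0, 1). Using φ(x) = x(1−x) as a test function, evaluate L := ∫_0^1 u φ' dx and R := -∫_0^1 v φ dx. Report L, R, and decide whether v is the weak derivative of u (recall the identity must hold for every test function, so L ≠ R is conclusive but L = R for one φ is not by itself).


LHS = 0, RHS = 0. Yes, v = u' weakly.

u(x) = -2*x**2 + 2*x, classical derivative u'(x) = 2 - 4*x.
φ(x) = x(1−x), so φ'(x) = 1 - 2*x.
Note φ(0) = φ(1) = 0, so the boundary term u·φ vanishes.
LHS = ∫_0^1 u(x) φ'(x) dx = ∫_0^1 (4*x^3 - 6*x^2 + 2*x) dx. Term by term:
  ∫_0^1 4*x^3 dx = 1;  ∫_0^1 -6*x^2 dx = -2;  ∫_0^1 2*x dx = 1.
Sum: 1 − 2 + 1 = 0.
So LHS = 0.
∫_0^1 v(x) φ(x) dx = ∫_0^1 (4*x^3 - 6*x^2 + 2*x) dx. Term by term:
  ∫_0^1 4*x^3 dx = 1;  ∫_0^1 -6*x^2 dx = -2;  ∫_0^1 2*x dx = 1.
Sum: 1 − 2 + 1 = 0.
So RHS = -∫_0^1 v(x) φ(x) dx = 0.
LHS = RHS, so the identity holds for this test φ.
Moreover u is smooth here and v(x) = u'(x) = 2 - 4*x pointwise, so the identity holds for every test function. Hence v is the weak derivative of u.


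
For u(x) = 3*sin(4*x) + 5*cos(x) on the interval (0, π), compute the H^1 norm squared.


||u||_{H^1(0,π)}^2 = 32 + 203*π/2

u'(x) = -5*sin(x) + 12*cos(4*x).
Expand u² and (u')² and integrate term by term on (0, π), using: for integers n ≥ 1, ∫_0^π sin²(nx) dx = ∫_0^π cos²(nx) dx = π/2; for n ≠ n', ∫_0^π sin(nx)sin(n'x) dx = ∫_0^π cos(nx)cos(n'x) dx = 0; and by product-to-sum, ∫_0^π sin(nx)cos(n'x) dx = ½∫_0^π [sin((n+n')x) + sin((n−n')x)] dx, which is 0 when n+n' is even and 2n/(n²−n'²) when n+n' is odd (it need not vanish on (0, π)).
  u² squared terms: (3)²·∫sin(4x)² dx = 9·π/2 = 9*π/2;  (5)²·∫cos(x)² dx = 25·π/2 = 25*π/2.
  u² cross terms: 2·(3)·(5)·∫sin(4x)·cos(x) dx = 30·(8/15) = 16.
  So ∫_0^π u² dx = 9*π/2 + 25*π/2 + 16 = 16 + 17*π.
  (u')² squared terms: (-5)²·∫sin(x)² dx = 25·π/2 = 25*π/2;  (12)²·∫cos(4x)² dx = 144·π/2 = 72*π.
  (u')² cross terms: 2·(-5)·(12)·∫sin(x)·cos(4x) dx = -120·(-2/15) = 16.
  So ∫_0^π (u')² dx = 25*π/2 + 72*π + 16 = 16 + 169*π/2.
||u||_{H^1}^2 = (16 + 17*π) + (16 + 169*π/2) = 32 + 203*π/2.


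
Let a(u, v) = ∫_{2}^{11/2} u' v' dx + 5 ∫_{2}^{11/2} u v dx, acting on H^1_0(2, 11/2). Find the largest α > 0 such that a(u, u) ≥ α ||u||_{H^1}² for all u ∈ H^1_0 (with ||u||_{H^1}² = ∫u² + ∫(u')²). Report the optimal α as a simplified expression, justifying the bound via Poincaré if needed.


α = 1

Coercivity of a(·,·) on H^1_0(2, 11/2) means a(u, u) ≥ α ||u||_{H^1}² for every u ∈ H^1_0.
The interval has length L = 7/2, and Poincaré/coercivity depend only on L. Here a(u, u) = ∫(u')² + (5)·∫u².
Here c = 5 ≥ 1, so a(u,u) = ∫(u')² + c∫u² ≥ ∫(u')² + ∫u² = ||u||_{H^1}², i.e. α = 1 works. No larger α is possible: a(u,u) ≥ α||u||_{H^1}² means (1−α)∫(u')² ≥ (α−c)∫u², and for the modes u_n = sin(nπ(x−x₀)/L) (x₀ the left endpoint) one has ∫u_n²/∫(u_n')² = (L/(nπ))² → 0, so a(u_n,u_n)/||u_n||_{H^1}² → 1. Hence the optimal constant is α = 1.
Therefore α = 1.


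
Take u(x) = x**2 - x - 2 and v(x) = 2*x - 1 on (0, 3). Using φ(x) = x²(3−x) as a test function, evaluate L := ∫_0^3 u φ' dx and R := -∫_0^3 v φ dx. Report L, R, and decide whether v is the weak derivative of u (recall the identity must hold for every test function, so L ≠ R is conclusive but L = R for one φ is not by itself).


LHS = -351/20, RHS = -351/20. Yes, v = u' weakly.

u(x) = x**2 - x - 2, classical derivative u'(x) = 2*x - 1.
φ(x) = x²(3−x), so φ'(x) = 3*x*(2 - x).
Note φ(0) = φ(3) = 0, so the boundary term u·φ vanishes.
LHS = ∫_0^3 u(x) φ'(x) dx = ∫_0^3 (-3*x^4 + 9*x^3 - 12*x) dx. Term by term:
  ∫_0^3 -3*x^4 dx = -729/5;  ∫_0^3 9*x^3 dx = 729/4;  ∫_0^3 -12*x dx = -54.
Sum: -729/5 + 729/4 − 54 = -351/20.
So LHS = -351/20.
∫_0^3 v(x) φ(x) dx = ∫_0^3 (-2*x^4 + 7*x^3 - 3*x^2) dx. Term by term:
  ∫_0^3 -2*x^4 dx = -486/5;  ∫_0^3 7*x^3 dx = 567/4;  ∫_0^3 -3*x^2 dx = -27.
Sum: -486/5 + 567/4 − 27 = 351/20.
So RHS = -∫_0^3 v(x) φ(x) dx = -351/20.
LHS = RHS, so the identity holds for this test φ.
Moreover u is smooth here and v(x) = u'(x) = 2*x - 1 pointwise, so the identity holds for every test function. Hence v is the weak derivative of u.


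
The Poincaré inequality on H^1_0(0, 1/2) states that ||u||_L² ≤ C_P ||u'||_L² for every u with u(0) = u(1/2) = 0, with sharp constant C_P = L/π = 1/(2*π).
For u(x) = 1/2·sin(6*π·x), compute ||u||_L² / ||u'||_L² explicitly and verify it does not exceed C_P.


||u||_L² / ||u'||_L² = 1/(6*π) < C_P = 1/(2*π).

u(x) = 1/2·sin(6*π·x), so u'(x) = 3*π*cos(6*π*x).
Writing u(x) = A·sin(kπx/L) with A = 1/2 and k = 3, use ∫_0^L sin²(kπx/L) dx = L/2 and ∫_0^L cos²(kπx/L) dx = L/2.
u² = 1/4·sin²(6*π·x) and (u')² = 9*π^2·cos²(6*π·x), and each of sin², cos² integrates to L/2 = 1/4 over (0, 1/2).
∫_0^1/2 u² dx = 1/16, so ||u||_L² = 1/4.
∫_0^1/2 (u')² dx = 9*π^2/4, so ||u'||_L² = 3*π/2.
Ratio ||u||_L² / ||u'||_L² = 1/(6*π).
Sharp Poincaré constant on H^1_0(0, 1/2) is C_P = L/π = 1/(2*π), achieved by sin(2*π·x).
This is the k = 3 harmonic; the ratio L/(kπ) is strictly less than C_P = L/π, consistent with the sharp inequality ||u||_L² ≤ C_P ||u'||_L².


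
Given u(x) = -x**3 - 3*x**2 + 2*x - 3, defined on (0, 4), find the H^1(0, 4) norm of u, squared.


||u||_{H^1}^2 = 1256756/105

The H^1 norm (squared) on an interval (0, L) is
  ||u||_{H^1}^2 = ∫_0^L u(x)^2 dx + ∫_0^L u'(x)^2 dx.
Compute u'(x) = -3*x**2 - 6*x + 2.
Then u(x)^2 = x**6 + 6*x**5 + 5*x**4 - 6*x**3 + 22*x**2 - 12*x + 9 and u'(x)^2 = 9*x**4 + 36*x**3 + 24*x**2 - 24*x + 4.
Integrate each monomial from 0 to 4 using ∫_0^4 c·x^n dx = c·4^(n+1)/(n+1):
  ∫_0^4 u(x)^2 dx = ∫_0^4 (x^6 + 6*x^5 + 5*x^4 - 6*x^3 + 22*x^2 - 12*x + 9) dx. Term by term:
    ∫_0^4 x^6 dx = 16384/7;  ∫_0^4 6*x^5 dx = 4096;  ∫_0^4 5*x^4 dx = 1024;
    ∫_0^4 -6*x^3 dx = -384;  ∫_0^4 22*x^2 dx = 1408/3;  ∫_0^4 -12*x dx = -96;
    ∫_0^4 9 dx = 36.
  Sum: 16384/7 + 4096 + 1024 − 384 + 1408/3 − 96 + 36 = 157204/21.
  ∫_0^4 u'(x)^2 dx = ∫_0^4 (9*x^4 + 36*x^3 + 24*x^2 - 24*x + 4) dx. Term by term:
    ∫_0^4 9*x^4 dx = 9216/5;  ∫_0^4 36*x^3 dx = 2304;  ∫_0^4 24*x^2 dx = 512;
    ∫_0^4 -24*x dx = -192;  ∫_0^4 4 dx = 16.
  Sum: 9216/5 + 2304 + 512 − 192 + 16 = 22416/5.
Adding: ||u||_{H^1}^2 = 157204/21 + 22416/5 = 1256756/105.


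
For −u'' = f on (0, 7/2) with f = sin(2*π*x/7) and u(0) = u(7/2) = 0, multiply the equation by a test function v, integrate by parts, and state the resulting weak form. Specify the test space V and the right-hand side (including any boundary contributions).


V = H^1_0(0, 7/2) (so v(0) = v(7/2) = 0); weak form: ∫_0^7/2 u'v' dx = ∫_0^7/2 (sin(2*π*x/7)) v dx for all v ∈ V.

Multiply both sides by a test function v and integrate from 0 to 7/2:
  ∫_0^7/2 −u''(x) v(x) dx = ∫_0^7/2 f(x) v(x) dx.
Integrate the LHS by parts once:
  ∫_0^7/2 −u'' v dx = −[u'(x) v(x)]_0^7/2 + ∫_0^7/2 u'(x) v'(x) dx.
Thus ∫_0^7/2 u'(x) v'(x) dx = ∫_0^7/2 f(x) v(x) dx + [u'(x) v(x)]_0^7/2.
Choose V so that boundary terms are either known or forced to vanish.
u is Dirichlet: u(0) = u(7/2) = 0. Let V = H^1_0(0, 7/2); then v(0) = v(7/2) = 0, and [u' v]_0^7/2 = 0.
Weak formulation: find u (satisfying any essential BC) such that ∫_0^7/2 u'(x) v'(x) dx = ∫_0^7/2 f v dx for all v ∈ V.
Substituting f(x) = sin(2*π*x/7), the right-hand side is ∫_0^7/2 (sin(2*π*x/7)) v dx.


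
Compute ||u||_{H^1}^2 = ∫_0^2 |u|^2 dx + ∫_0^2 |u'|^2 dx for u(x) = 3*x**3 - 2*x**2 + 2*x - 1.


||u||_{H^1}^2 = 15518/35

The H^1 norm (squared) on an interval (0, L) is
  ||u||_{H^1}^2 = ∫_0^L u(x)^2 dx + ∫_0^L u'(x)^2 dx.
Compute u'(x) = 9*x**2 - 4*x + 2.
Then u(x)^2 = 9*x**6 - 12*x**5 + 16*x**4 - 14*x**3 + 8*x**2 - 4*x + 1 and u'(x)^2 = 81*x**4 - 72*x**3 + 52*x**2 - 16*x + 4.
Integrate each monomial from 0 to 2 using ∫_0^2 c·x^n dx = c·2^(n+1)/(n+1):
  ∫_0^2 u(x)^2 dx = ∫_0^2 (9*x^6 - 12*x^5 + 16*x^4 - 14*x^3 + 8*x^2 - 4*x + 1) dx. Term by term:
    ∫_0^2 9*x^6 dx = 1152/7;  ∫_0^2 -12*x^5 dx = -128;  ∫_0^2 16*x^4 dx = 512/5;
    ∫_0^2 -14*x^3 dx = -56;  ∫_0^2 8*x^2 dx = 64/3;  ∫_0^2 -4*x dx = -8;
    ∫_0^2 1 dx = 2.
  Sum: 1152/7 − 128 + 512/5 − 56 + 64/3 − 8 + 2 = 10322/105.
  ∫_0^2 u'(x)^2 dx = ∫_0^2 (81*x^4 - 72*x^3 + 52*x^2 - 16*x + 4) dx. Term by term:
    ∫_0^2 81*x^4 dx = 2592/5;  ∫_0^2 -72*x^3 dx = -288;  ∫_0^2 52*x^2 dx = 416/3;
    ∫_0^2 -16*x dx = -32;  ∫_0^2 4 dx = 8.
  Sum: 2592/5 − 288 + 416/3 − 32 + 8 = 5176/15.
Adding: ||u||_{H^1}^2 = 10322/105 + 5176/15 = 15518/35.


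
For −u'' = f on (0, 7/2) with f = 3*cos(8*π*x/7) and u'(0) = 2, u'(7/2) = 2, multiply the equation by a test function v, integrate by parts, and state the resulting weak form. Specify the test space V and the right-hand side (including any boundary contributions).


V = H^1(0, 7/2) (v unrestricted at boundary; u is determined up to an additive constant); weak form: ∫_0^7/2 u'v' dx = ∫_0^7/2 (3*cos(8*π*x/7)) v dx + 2·v(7/2) − 2·v(0) for all v ∈ V.

Multiply both sides by a test function v and integrate from 0 to 7/2:
  ∫_0^7/2 −u''(x) v(x) dx = ∫_0^7/2 f(x) v(x) dx.
Integrate the LHS by parts once:
  ∫_0^7/2 −u'' v dx = −[u'(x) v(x)]_0^7/2 + ∫_0^7/2 u'(x) v'(x) dx.
Thus ∫_0^7/2 u'(x) v'(x) dx = ∫_0^7/2 f(x) v(x) dx + [u'(x) v(x)]_0^7/2.
Choose V so that boundary terms are either known or forced to vanish.
u has inhomogeneous Neumann u'(0) = 2, u'(7/2) = 2. [u' v]_0^7/2 = (2)·v(7/2) − (2)·v(0) = 2·v(7/2) − 2·v(0). Take V = H^1(0, 7/2); boundary term becomes part of RHS.
Weak formulation: find u (satisfying any essential BC) such that ∫_0^7/2 u'(x) v'(x) dx = ∫_0^7/2 f v dx + 2·v(7/2) − 2·v(0) for all v ∈ V (Neumann data are natural BCs: they enter the RHS as boundary terms).
Substituting f(x) = 3*cos(8*π*x/7), the right-hand side is ∫_0^7/2 (3*cos(8*π*x/7)) v dx + 2·v(7/2) − 2·v(0).
Compatibility check (pure Neumann): taking v ≡ 1 ∈ V gives 0 = ∫_0^7/2 f dx + (2) − (2), i.e. ∫_0^7/2 f dx must equal u'(0) − u'(7/2) = 0. Indeed ∫_0^7/2 (3*cos(8*π*x/7)) dx = 0, so the data are compatible. The solution is then unique only up to an additive constant (fix it e.g. by requiring ∫_0^7/2 u dx = 0).


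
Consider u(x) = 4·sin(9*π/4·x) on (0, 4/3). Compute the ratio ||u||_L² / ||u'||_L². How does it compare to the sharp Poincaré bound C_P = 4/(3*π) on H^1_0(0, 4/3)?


||u||_L² / ||u'||_L² = 4/(9*π) < C_P = 4/(3*π).

u(x) = 4·sin(9*π/4·x), so u'(x) = 9*π*cos(9*π*x/4).
Writing u(x) = A·sin(kπx/L) with A = 4 and k = 3, use ∫_0^L sin²(kπx/L) dx = L/2 and ∫_0^L cos²(kπx/L) dx = L/2.
u² = 16·sin²(9*π/4·x) and (u')² = 81*π^2·cos²(9*π/4·x), and each of sin², cos² integrates to L/2 = 2/3 over (0, 4/3).
∫_0^4/3 u² dx = 32/3, so ||u||_L² = 4*sqrt(6)/3.
∫_0^4/3 (u')² dx = 54*π^2, so ||u'||_L² = 3*sqrt(6)*π.
Ratio ||u||_L² / ||u'||_L² = 4/(9*π).
Sharp Poincaré constant on H^1_0(0, 4/3) is C_P = L/π = 4/(3*π), achieved by sin(3*π/4·x).
This is the k = 3 harmonic; the ratio L/(kπ) is strictly less than C_P = L/π, consistent with the sharp inequality ||u||_L² ≤ C_P ||u'||_L².


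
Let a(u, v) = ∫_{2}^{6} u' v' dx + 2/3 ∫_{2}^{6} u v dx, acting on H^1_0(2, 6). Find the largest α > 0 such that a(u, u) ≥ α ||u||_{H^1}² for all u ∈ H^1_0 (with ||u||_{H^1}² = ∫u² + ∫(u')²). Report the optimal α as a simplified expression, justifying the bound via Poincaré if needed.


α = (π^2 + 32/3)/(π^2 + 16)

Coercivity of a(·,·) on H^1_0(2, 6) means a(u, u) ≥ α ||u||_{H^1}² for every u ∈ H^1_0.
The interval has length L = 4, and Poincaré/coercivity depend only on L. Here a(u, u) = ∫(u')² + (2/3)·∫u².
Here 0 < c = 2/3 < 1. The condition a(u,u) ≥ α||u||_{H^1}² reads (1−α)∫(u')² ≥ (α−c)∫u². Any admissible α is ≤ 1 (rapidly oscillating u have ∫u²/∫(u')² → 0), and α = 1 would force 0 ≥ (1−c)∫u², impossible since c < 1; so 1−α > 0. By the sharp Poincaré inequality on H^1_0 of an interval of length L, ∫(u')² ≥ (π/L)²∫u² with equality for the first sine mode sin(π(x−x₀)/L) (x₀ the left endpoint), so the inequality holds for all u iff (1−α)(π/L)² ≥ α − c, i.e. α ≤ ((π/L)² + c)/((π/L)² + 1) = (1 + c(L/π)²)/(1 + (L/π)²). With (π/L)² = π^2/16 and c = 2/3, the largest admissible constant is α = ((π/L)² + c)/((π/L)² + 1).
Simplifying, α = (π^2 + 32/3)/(π^2 + 16).


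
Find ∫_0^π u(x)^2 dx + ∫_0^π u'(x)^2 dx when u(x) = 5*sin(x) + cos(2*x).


||u||_{H^1(0,π)}^2 = -100/3 + 55*π/2

u'(x) = -2*sin(2*x) + 5*cos(x).
Expand u² and (u')² and integrate term by term on (0, π), using: for integers n ≥ 1, ∫_0^π sin²(nx) dx = ∫_0^π cos²(nx) dx = π/2; for n ≠ n', ∫_0^π sin(nx)sin(n'x) dx = ∫_0^π cos(nx)cos(n'x) dx = 0; and by product-to-sum, ∫_0^π sin(nx)cos(n'x) dx = ½∫_0^π [sin((n+n')x) + sin((n−n')x)] dx, which is 0 when n+n' is even and 2n/(n²−n'²) when n+n' is odd (it need not vanish on (0, π)).
  u² squared terms: (5)²·∫sin(x)² dx = 25·π/2 = 25*π/2;  (1)²·∫cos(2x)² dx = 1·π/2 = π/2.
  u² cross terms: 2·(5)·(1)·∫sin(x)·cos(2x) dx = 10·(-2/3) = -20/3.
  So ∫_0^π u² dx = 25*π/2 + π/2 − 20/3 = -20/3 + 13*π.
  (u')² squared terms: (-2)²·∫sin(2x)² dx = 4·π/2 = 2*π;  (5)²·∫cos(x)² dx = 25·π/2 = 25*π/2.
  (u')² cross terms: 2·(-2)·(5)·∫sin(2x)·cos(x) dx = -20·(4/3) = -80/3.
  So ∫_0^π (u')² dx = 2*π + 25*π/2 − 80/3 = -80/3 + 29*π/2.
||u||_{H^1}^2 = (-20/3 + 13*π) + (-80/3 + 29*π/2) = -100/3 + 55*π/2.


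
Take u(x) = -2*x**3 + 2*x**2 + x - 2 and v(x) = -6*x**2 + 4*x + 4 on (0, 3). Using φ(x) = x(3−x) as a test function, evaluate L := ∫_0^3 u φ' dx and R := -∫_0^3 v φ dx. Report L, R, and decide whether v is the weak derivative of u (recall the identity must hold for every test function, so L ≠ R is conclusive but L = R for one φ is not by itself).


LHS = 207/5, RHS = 279/10. No, v is not the weak derivative of u.

u(x) = -2*x**3 + 2*x**2 + x - 2, classical derivative u'(x) = -6*x**2 + 4*x + 1.
φ(x) = x(3−x), so φ'(x) = 3 - 2*x.
Note φ(0) = φ(3) = 0, so the boundary term u·φ vanishes.
LHS = ∫_0^3 u(x) φ'(x) dx = ∫_0^3 (4*x^4 - 10*x^3 + 4*x^2 + 7*x - 6) dx. Term by term:
  ∫_0^3 4*x^4 dx = 972/5;  ∫_0^3 -10*x^3 dx = -405/2;  ∫_0^3 4*x^2 dx = 36;
  ∫_0^3 7*x dx = 63/2;  ∫_0^3 -6 dx = -18.
Sum: 972/5 − 405/2 + 36 + 63/2 − 18 = 207/5.
So LHS = 207/5.
∫_0^3 v(x) φ(x) dx = ∫_0^3 (6*x^4 - 22*x^3 + 8*x^2 + 12*x) dx. Term by term:
  ∫_0^3 6*x^4 dx = 1458/5;  ∫_0^3 -22*x^3 dx = -891/2;  ∫_0^3 8*x^2 dx = 72;
  ∫_0^3 12*x dx = 54.
Sum: 1458/5 − 891/2 + 72 + 54 = -279/10.
So RHS = -∫_0^3 v(x) φ(x) dx = 279/10.
LHS − RHS = 27/2 ≠ 0, so the identity fails.
(For a valid weak derivative the identity must hold for EVERY test function, in particular this one. The failure shows v is NOT the weak derivative of u.)
Correct weak derivative would be u'(x) = -6*x**2 + 4*x + 1.


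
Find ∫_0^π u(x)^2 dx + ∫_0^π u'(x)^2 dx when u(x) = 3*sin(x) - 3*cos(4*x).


||u||_{H^1(0,π)}^2 = 204/5 + 171*π/2

u'(x) = 12*sin(4*x) + 3*cos(x).
Expand u² and (u')² and integrate term by term on (0, π), using: for integers n ≥ 1, ∫_0^π sin²(nx) dx = ∫_0^π cos²(nx) dx = π/2; for n ≠ n', ∫_0^π sin(nx)sin(n'x) dx = ∫_0^π cos(nx)cos(n'x) dx = 0; and by product-to-sum, ∫_0^π sin(nx)cos(n'x) dx = ½∫_0^π [sin((n+n')x) + sin((n−n')x)] dx, which is 0 when n+n' is even and 2n/(n²−n'²) when n+n' is odd (it need not vanish on (0, π)).
  u² squared terms: (-3)²·∫cos(4x)² dx = 9·π/2 = 9*π/2;  (3)²·∫sin(x)² dx = 9·π/2 = 9*π/2.
  u² cross terms: 2·(-3)·(3)·∫cos(4x)·sin(x) dx = -18·(-2/15) = 12/5.
  So ∫_0^π u² dx = 9*π/2 + 9*π/2 + 12/5 = 12/5 + 9*π.
  (u')² squared terms: (3)²·∫cos(x)² dx = 9·π/2 = 9*π/2;  (12)²·∫sin(4x)² dx = 144·π/2 = 72*π.
  (u')² cross terms: 2·(3)·(12)·∫cos(x)·sin(4x) dx = 72·(8/15) = 192/5.
  So ∫_0^π (u')² dx = 9*π/2 + 72*π + 192/5 = 192/5 + 153*π/2.
||u||_{H^1}^2 = (12/5 + 9*π) + (192/5 + 153*π/2) = 204/5 + 171*π/2.


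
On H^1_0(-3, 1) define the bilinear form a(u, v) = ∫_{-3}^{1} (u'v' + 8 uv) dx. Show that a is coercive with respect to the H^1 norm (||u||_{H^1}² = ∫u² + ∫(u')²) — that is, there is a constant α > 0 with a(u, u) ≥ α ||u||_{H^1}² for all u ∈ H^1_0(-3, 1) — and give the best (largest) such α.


α = 1

Coercivity of a(·,·) on H^1_0(-3, 1) means a(u, u) ≥ α ||u||_{H^1}² for every u ∈ H^1_0.
The interval has length L = 4, and Poincaré/coercivity depend only on L. Here a(u, u) = ∫(u')² + (8)·∫u².
Here c = 8 ≥ 1, so a(u,u) = ∫(u')² + c∫u² ≥ ∫(u')² + ∫u² = ||u||_{H^1}², i.e. α = 1 works. No larger α is possible: a(u,u) ≥ α||u||_{H^1}² means (1−α)∫(u')² ≥ (α−c)∫u², and for the modes u_n = sin(nπ(x−x₀)/L) (x₀ the left endpoint) one has ∫u_n²/∫(u_n')² = (L/(nπ))² → 0, so a(u_n,u_n)/||u_n||_{H^1}² → 1. Hence the optimal constant is α = 1.
Therefore α = 1.


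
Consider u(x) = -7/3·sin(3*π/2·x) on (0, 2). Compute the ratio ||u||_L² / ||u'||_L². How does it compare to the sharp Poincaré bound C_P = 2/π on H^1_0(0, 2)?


||u||_L² / ||u'||_L² = 2/(3*π) < C_P = 2/π.

u(x) = -7/3·sin(3*π/2·x), so u'(x) = -7*π*cos(3*π*x/2)/2.
Writing u(x) = A·sin(kπx/L) with A = -7/3 and k = 3, use ∫_0^L sin²(kπx/L) dx = L/2 and ∫_0^L cos²(kπx/L) dx = L/2.
u² = 49/9·sin²(3*π/2·x) and (u')² = 49*π^2/4·cos²(3*π/2·x), and each of sin², cos² integrates to L/2 = 1 over (0, 2).
∫_0^2 u² dx = 49/9, so ||u||_L² = 7/3.
∫_0^2 (u')² dx = 49*π^2/4, so ||u'||_L² = 7*π/2.
Ratio ||u||_L² / ||u'||_L² = 2/(3*π).
Sharp Poincaré constant on H^1_0(0, 2) is C_P = L/π = 2/π, achieved by sin(π/2·x).
This is the k = 3 harmonic; the ratio L/(kπ) is strictly less than C_P = L/π, consistent with the sharp inequality ||u||_L² ≤ C_P ||u'||_L².


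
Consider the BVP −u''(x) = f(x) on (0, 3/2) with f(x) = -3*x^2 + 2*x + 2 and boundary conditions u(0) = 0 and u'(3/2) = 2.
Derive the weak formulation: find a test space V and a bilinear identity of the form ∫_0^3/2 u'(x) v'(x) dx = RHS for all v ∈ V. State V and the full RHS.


V = {v ∈ H^1(0, 3/2) : v(0) = 0} (test functions vanish at x = 0 where u is specified); weak form: ∫_0^3/2 u'v' dx = ∫_0^3/2 (-3*x^2 + 2*x + 2) v dx + 2·v(3/2) for all v ∈ V.

Multiply both sides by a test function v and integrate from 0 to 3/2:
  ∫_0^3/2 −u''(x) v(x) dx = ∫_0^3/2 f(x) v(x) dx.
Integrate the LHS by parts once:
  ∫_0^3/2 −u'' v dx = −[u'(x) v(x)]_0^3/2 + ∫_0^3/2 u'(x) v'(x) dx.
Thus ∫_0^3/2 u'(x) v'(x) dx = ∫_0^3/2 f(x) v(x) dx + [u'(x) v(x)]_0^3/2.
Choose V so that boundary terms are either known or forced to vanish.
Mixed BC: u(0) = 0 (Dirichlet) and u'(3/2) = 2 (Neumann). Define V = {v ∈ H^1(0, 3/2) : v(0) = 0}. Then [u' v]_0^3/2 = u'(3/2)·v(3/2) − u'(0)·0 = 2·v(3/2).
Weak formulation: find u (satisfying any essential BC) such that ∫_0^3/2 u'(x) v'(x) dx = ∫_0^3/2 f v dx + 2·v(3/2) for all v ∈ V (Dirichlet at 0 absorbed into V; Neumann datum at x = 3/2 contributes the boundary term).
Substituting f(x) = -3*x^2 + 2*x + 2, the right-hand side is ∫_0^3/2 (-3*x^2 + 2*x + 2) v dx + 2·v(3/2).


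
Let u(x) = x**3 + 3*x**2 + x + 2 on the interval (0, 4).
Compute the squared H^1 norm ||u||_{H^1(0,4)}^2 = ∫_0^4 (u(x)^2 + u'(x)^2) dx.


||u||_{H^1}^2 = 310756/21

The H^1 norm (squared) on an interval (0, L) is
  ||u||_{H^1}^2 = ∫_0^L u(x)^2 dx + ∫_0^L u'(x)^2 dx.
Compute u'(x) = 3*x**2 + 6*x + 1.
Then u(x)^2 = x**6 + 6*x**5 + 11*x**4 + 10*x**3 + 13*x**2 + 4*x + 4 and u'(x)^2 = 9*x**4 + 36*x**3 + 42*x**2 + 12*x + 1.
Integrate each monomial from 0 to 4 using ∫_0^4 c·x^n dx = c·4^(n+1)/(n+1):
  ∫_0^4 u(x)^2 dx = ∫_0^4 (x^6 + 6*x^5 + 11*x^4 + 10*x^3 + 13*x^2 + 4*x + 4) dx. Term by term:
    ∫_0^4 x^6 dx = 16384/7;  ∫_0^4 6*x^5 dx = 4096;  ∫_0^4 11*x^4 dx = 11264/5;
    ∫_0^4 10*x^3 dx = 640;  ∫_0^4 13*x^2 dx = 832/3;  ∫_0^4 4*x dx = 32;
    ∫_0^4 4 dx = 16.
  Sum: 16384/7 + 4096 + 11264/5 + 640 + 832/3 + 32 + 16 = 1013744/105.
  ∫_0^4 u'(x)^2 dx = ∫_0^4 (9*x^4 + 36*x^3 + 42*x^2 + 12*x + 1) dx. Term by term:
    ∫_0^4 9*x^4 dx = 9216/5;  ∫_0^4 36*x^3 dx = 2304;  ∫_0^4 42*x^2 dx = 896;
    ∫_0^4 12*x dx = 96;  ∫_0^4 1 dx = 4.
  Sum: 9216/5 + 2304 + 896 + 96 + 4 = 25716/5.
Adding: ||u||_{H^1}^2 = 1013744/105 + 25716/5 = 310756/21.


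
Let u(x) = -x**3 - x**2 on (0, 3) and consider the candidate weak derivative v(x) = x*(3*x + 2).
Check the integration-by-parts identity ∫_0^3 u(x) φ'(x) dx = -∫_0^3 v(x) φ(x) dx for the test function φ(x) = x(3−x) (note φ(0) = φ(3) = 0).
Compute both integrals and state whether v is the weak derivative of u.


LHS = 999/20, RHS = -999/20. No, v is not the weak derivative of u.

u(x) = -x**3 - x**2, classical derivative u'(x) = -3*x**2 - 2*x.
φ(x) = x(3−x), so φ'(x) = 3 - 2*x.
Note φ(0) = φ(3) = 0, so the boundary term u·φ vanishes.
LHS = ∫_0^3 u(x) φ'(x) dx = ∫_0^3 (2*x^4 - x^3 - 3*x^2) dx. Term by term:
  ∫_0^3 2*x^4 dx = 486/5;  ∫_0^3 -x^3 dx = -81/4;  ∫_0^3 -3*x^2 dx = -27.
Sum: 486/5 − 81/4 − 27 = 999/20.
So LHS = 999/20.
∫_0^3 v(x) φ(x) dx = ∫_0^3 (-3*x^4 + 7*x^3 + 6*x^2) dx. Term by term:
  ∫_0^3 -3*x^4 dx = -729/5;  ∫_0^3 7*x^3 dx = 567/4;  ∫_0^3 6*x^2 dx = 54.
Sum: -729/5 + 567/4 + 54 = 999/20.
So RHS = -∫_0^3 v(x) φ(x) dx = -999/20.
LHS − RHS = 999/10 ≠ 0, so the identity fails.
(For a valid weak derivative the identity must hold for EVERY test function, in particular this one. The failure shows v is NOT the weak derivative of u.)
Correct weak derivative would be u'(x) = -3*x**2 - 2*x.


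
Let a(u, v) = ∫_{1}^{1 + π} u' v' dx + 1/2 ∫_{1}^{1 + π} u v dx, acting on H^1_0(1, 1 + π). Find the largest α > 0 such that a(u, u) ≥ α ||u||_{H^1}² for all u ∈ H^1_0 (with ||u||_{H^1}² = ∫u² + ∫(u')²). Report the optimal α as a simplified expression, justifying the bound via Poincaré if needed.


α = 3/4

Coercivity of a(·,·) on H^1_0(1, 1 + π) means a(u, u) ≥ α ||u||_{H^1}² for every u ∈ H^1_0.
The interval has length L = π, and Poincaré/coercivity depend only on L. Here a(u, u) = ∫(u')² + (1/2)·∫u².
Here 0 < c = 1/2 < 1. The condition a(u,u) ≥ α||u||_{H^1}² reads (1−α)∫(u')² ≥ (α−c)∫u². Any admissible α is ≤ 1 (rapidly oscillating u have ∫u²/∫(u')² → 0), and α = 1 would force 0 ≥ (1−c)∫u², impossible since c < 1; so 1−α > 0. By the sharp Poincaré inequality on H^1_0 of an interval of length L, ∫(u')² ≥ (π/L)²∫u² with equality for the first sine mode sin(π(x−x₀)/L) (x₀ the left endpoint), so the inequality holds for all u iff (1−α)(π/L)² ≥ α − c, i.e. α ≤ ((π/L)² + c)/((π/L)² + 1) = (1 + c(L/π)²)/(1 + (L/π)²). With (π/L)² = 1 and c = 1/2, the largest admissible constant is α = ((π/L)² + c)/((π/L)² + 1).
Simplifying, α = 3/4.


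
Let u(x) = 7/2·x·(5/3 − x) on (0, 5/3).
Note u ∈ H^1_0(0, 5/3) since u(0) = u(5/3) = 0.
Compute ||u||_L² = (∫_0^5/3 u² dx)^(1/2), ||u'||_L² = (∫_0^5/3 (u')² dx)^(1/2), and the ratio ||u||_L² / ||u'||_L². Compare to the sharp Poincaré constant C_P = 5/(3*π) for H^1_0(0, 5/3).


||u||_L² / ||u'||_L² = sqrt(10)/6 < C_P = 5/(3*π).

u(x) = 7/2·x·(5/3 − x), so u'(x) = 35/6 - 7*x.
u(x) = 7/2·x·(5/3 − x) vanishes at x = 0 and x = 5/3, so u ∈ H^1_0(0, 5/3). Differentiate via the product rule and integrate the resulting polynomials term by term.
  ∫_0^5/3 u² dx = ∫_0^5/3 (49*x^4/4 - 245*x^3/6 + 1225*x^2/36) dx. Term by term:
    ∫_0^5/3 49*x^4/4 dx = 30625/972;  ∫_0^5/3 -245*x^3/6 dx = -153125/1944;  ∫_0^5/3 1225*x^2/36 dx = 153125/2916.
  Sum: 30625/972 − 153125/1944 + 153125/2916 = 30625/5832.
  ∫_0^5/3 (u')² dx = ∫_0^5/3 (49*x^2 - 245*x/3 + 1225/36) dx. Term by term:
    ∫_0^5/3 49*x^2 dx = 6125/81;  ∫_0^5/3 -245*x/3 dx = -6125/54;  ∫_0^5/3 1225/36 dx = 6125/108.
  Sum: 6125/81 − 6125/54 + 6125/108 = 6125/324.
∫_0^5/3 u² dx = 30625/5832, so ||u||_L² = 175*sqrt(2)/108.
∫_0^5/3 (u')² dx = 6125/324, so ||u'||_L² = 35*sqrt(5)/18.
Ratio ||u||_L² / ||u'||_L² = sqrt(10)/6.
Sharp Poincaré constant on H^1_0(0, 5/3) is C_P = L/π = 5/(3*π), achieved by sin(3*π/5·x).
A polynomial bump cannot attain the sharp Poincaré constant (only the first sine eigenfunction does), so the ratio is strictly less than C_P, consistent with ||u||_L² ≤ C_P ||u'||_L².


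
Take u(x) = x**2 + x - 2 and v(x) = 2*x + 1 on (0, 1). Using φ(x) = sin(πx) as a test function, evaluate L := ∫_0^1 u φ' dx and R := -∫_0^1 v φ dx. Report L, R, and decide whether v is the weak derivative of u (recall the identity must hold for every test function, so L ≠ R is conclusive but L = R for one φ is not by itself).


LHS = -4/π, RHS = -4/π. Yes, v = u' weakly.

u(x) = x**2 + x - 2, classical derivative u'(x) = 2*x + 1.
φ(x) = sin(πx), so φ'(x) = π*cos(π*x).
Note φ(0) = φ(1) = 0, so the boundary term u·φ vanishes.
LHS = ∫_0^1 u(x) φ'(x) dx = ∫_0^1 (π*x^2*cos(π*x) + π*x*cos(π*x) - 2*π*cos(π*x)) dx. Term by term:
  ∫_0^1 -2*π*cos(π*x) dx = 0;  ∫_0^1 π*x*cos(π*x) dx = -2/π;  ∫_0^1 π*x^2*cos(π*x) dx = -2/π.
Sum: 0 − 2/π − 2/π = -4/π.
So LHS = -4/π.
∫_0^1 v(x) φ(x) dx = ∫_0^1 (2*x*sin(π*x) + sin(π*x)) dx. Term by term:
  ∫_0^1 2*x*sin(π*x) dx = 2/π;  ∫_0^1 sin(π*x) dx = 2/π.
Sum: 2/π + 2/π = 4/π.
So RHS = -∫_0^1 v(x) φ(x) dx = -4/π.
LHS = RHS, so the identity holds for this test φ.
Moreover u is smooth here and v(x) = u'(x) = 2*x + 1 pointwise, so the identity holds for every test function. Hence v is the weak derivative of u.
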